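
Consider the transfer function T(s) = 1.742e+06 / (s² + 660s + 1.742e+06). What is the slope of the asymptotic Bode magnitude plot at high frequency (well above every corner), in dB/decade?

With 0 zeros and 2 poles, the high-frequency asymptotic slope is 20 × (0 − 2) = -40 dB/decade.

-40 dB/decade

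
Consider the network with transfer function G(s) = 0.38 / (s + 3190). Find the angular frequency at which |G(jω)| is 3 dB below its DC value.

3190 rad/s

For a single-pole low-pass, the −3 dB point is at the pole: ω = 3190 rad/s.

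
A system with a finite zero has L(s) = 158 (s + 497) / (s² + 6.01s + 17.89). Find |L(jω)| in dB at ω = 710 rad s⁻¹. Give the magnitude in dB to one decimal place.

-11.3 dB

|j710 + 497| = √(710² + 497²) = 866.7
|(j710)² + 6.01(j710) + 17.89| = |-5.0408e+05 + j4267.1| = 5.041e+05
|L(j710)| = 158 × 866.7 / 5.041e+05 = 0.27164
20 log₁₀(0.27164) = -11.32 dB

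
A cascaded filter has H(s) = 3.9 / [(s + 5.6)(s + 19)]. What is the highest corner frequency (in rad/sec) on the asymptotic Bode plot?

Break frequencies occur at each pole and zero magnitude: 5.6 rad/sec, 19 rad/sec.
The highest is 19 rad/sec.

19 rad/sec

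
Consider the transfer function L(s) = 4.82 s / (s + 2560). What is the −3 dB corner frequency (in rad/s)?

For a single-pole high-pass, the −3 dB point is at the pole: ω = 2560 rad/s.

2560 rad/s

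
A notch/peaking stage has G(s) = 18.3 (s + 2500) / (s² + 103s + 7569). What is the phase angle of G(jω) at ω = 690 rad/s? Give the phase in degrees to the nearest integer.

∠(j690 + 2500) = arctan(690/2500) = 15.43°
∠[(j690)² + 103(j690) + 7569] = ∠[-4.6853e+05 + j71070] = 171.37°
∠G(j690) = 15.43° − 171.37° = -155.95°

-156°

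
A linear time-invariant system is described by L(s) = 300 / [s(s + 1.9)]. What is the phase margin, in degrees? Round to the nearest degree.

6 deg

Gain crossover: |L(jω)| = 1 at ω ≈ 17.3 rad s⁻¹.
∠L(j17.3) = −90° − arctan(17.3/1.9) ≈ -173.72°
PM = 180° + (-173.72°) = 6.28°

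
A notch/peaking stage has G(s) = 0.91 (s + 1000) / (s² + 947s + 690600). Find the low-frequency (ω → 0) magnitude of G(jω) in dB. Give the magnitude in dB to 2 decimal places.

G(0) = 0.91 × 1000 / 690600 = 0.0013177
20 log₁₀(0.0013177) = -57.604 dB

-57.60 dB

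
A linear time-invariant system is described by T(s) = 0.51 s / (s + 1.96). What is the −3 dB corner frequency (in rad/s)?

1.96 rad/s

For a single-pole high-pass, the −3 dB point is at the pole: ω = 1.96 rad/s.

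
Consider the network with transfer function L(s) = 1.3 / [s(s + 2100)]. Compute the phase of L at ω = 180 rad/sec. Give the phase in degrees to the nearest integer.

∠(j180 + 2100) = arctan(180/2100) = 4.90°
∠(j180) = 90.00°
∠L(j180) = − (4.90° + 90.00°) = -94.90°

-95°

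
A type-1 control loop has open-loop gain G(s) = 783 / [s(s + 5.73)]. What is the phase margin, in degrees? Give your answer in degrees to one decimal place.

Gain crossover: |G(jω)| = 1 at ω ≈ 27.7 rad/s.
∠G(j27.7) = −90° − arctan(27.7/5.73) ≈ -168.31°
PM = 180° + (-168.31°) = 11.69°

11.7°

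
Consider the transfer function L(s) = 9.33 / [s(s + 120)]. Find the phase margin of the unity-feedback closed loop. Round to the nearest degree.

Gain crossover: |L(jω)| = 1 at ω ≈ 0.0777 rad/s.
∠L(j0.0777) = −90° − arctan(0.0777/120) ≈ -90.04°
PM = 180° + (-90.04°) = 89.96°

90 deg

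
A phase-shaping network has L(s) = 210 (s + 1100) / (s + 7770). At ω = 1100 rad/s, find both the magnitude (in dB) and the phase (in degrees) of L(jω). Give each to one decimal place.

|L| = 32.4 dB, ∠L = 36.9°

|j1100 + 1100| = √(1100² + 1100²) = 1556
|j1100 + 7770| = √(1100² + 7770²) = 7847
|L(j1100)| = 210 × 1556 / 7847 = 41.629
20 log₁₀(41.629) = 32.39 dB
∠(j1100 + 1100) = arctan(1100/1100) = 45.00°
∠(j1100 + 7770) = arctan(1100/7770) = 8.06°
∠L(j1100) = 45.00° − 8.06° = 36.94°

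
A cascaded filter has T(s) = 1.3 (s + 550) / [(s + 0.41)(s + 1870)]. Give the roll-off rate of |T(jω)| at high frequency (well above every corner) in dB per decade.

With 1 zero and 2 poles, the high-frequency asymptotic slope is 20 × (1 − 2) = -20 dB/decade.

-20 dB/decade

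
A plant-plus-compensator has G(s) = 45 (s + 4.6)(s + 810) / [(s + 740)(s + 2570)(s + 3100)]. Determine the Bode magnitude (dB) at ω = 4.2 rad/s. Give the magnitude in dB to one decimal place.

|j4.2 + 4.6| = √(4.2² + 4.6²) = 6.229
|j4.2 + 810| = √(4.2² + 810²) = 810
|j4.2 + 740| = √(4.2² + 740²) = 740
|j4.2 + 2570| = √(4.2² + 2570²) = 2570
|j4.2 + 3100| = √(4.2² + 3100²) = 3100
|G(j4.2)| = 45 × 6.229 × 810 / (740 × 2570 × 3100) = 3.8511e-05
20 log₁₀(3.8511e-05) = -88.29 dB

-88.3 dB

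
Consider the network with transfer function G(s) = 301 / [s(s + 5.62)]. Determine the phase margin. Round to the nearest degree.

Gain crossover: |G(jω)| = 1 at ω ≈ 16.9 rad s⁻¹.
∠G(j16.9) = −90° − arctan(16.9/5.62) ≈ -161.61°
PM = 180° + (-161.61°) = 18.39°

18°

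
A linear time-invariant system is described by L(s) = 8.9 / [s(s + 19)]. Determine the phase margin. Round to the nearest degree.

Gain crossover: |L(jω)| = 1 at ω ≈ 0.468 rad/s.
∠L(j0.468) = −90° − arctan(0.468/19) ≈ -91.41°
PM = 180° + (-91.41°) = 88.59°

89 deg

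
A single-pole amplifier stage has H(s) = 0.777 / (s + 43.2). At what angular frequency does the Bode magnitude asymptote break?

43.2 rad s⁻¹

The single real pole at s = −43.2 gives a corner at ω = 43.2 rad s⁻¹.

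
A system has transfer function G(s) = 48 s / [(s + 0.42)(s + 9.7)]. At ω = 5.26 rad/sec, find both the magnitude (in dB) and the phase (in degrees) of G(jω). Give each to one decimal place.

|j5.26| = 5.26
|j5.26 + 0.42| = √(5.26² + 0.42²) = 5.277
|j5.26 + 9.7| = √(5.26² + 9.7²) = 11.03
|G(j5.26)| = 48 × 5.26 / (5.277 × 11.03) = 4.3362
20 log₁₀(4.3362) = 12.74 dB
∠(j5.26) = 90.00°
∠(j5.26 + 0.42) = arctan(5.26/0.42) = 85.43°
∠(j5.26 + 9.7) = arctan(5.26/9.7) = 28.47°
∠G(j5.26) = 90.00° − (85.43° + 28.47°) = -23.90°

|G| = 12.7 dB, ∠G = -23.9 deg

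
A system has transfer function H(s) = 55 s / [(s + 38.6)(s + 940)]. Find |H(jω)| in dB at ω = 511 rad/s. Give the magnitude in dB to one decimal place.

|j511| = 511
|j511 + 38.6| = √(511² + 38.6²) = 512.5
|j511 + 940| = √(511² + 940²) = 1070
|H(j511)| = 55 × 511 / (512.5 × 1070) = 0.05126
20 log₁₀(0.05126) = -25.80 dB

-25.8 dB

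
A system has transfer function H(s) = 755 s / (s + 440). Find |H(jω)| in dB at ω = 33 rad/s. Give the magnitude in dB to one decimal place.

|j33| = 33
|j33 + 440| = √(33² + 440²) = 441.2
|H(j33)| = 755 × 33 / 441.2 = 56.466
20 log₁₀(56.466) = 35.04 dB

35.0 dB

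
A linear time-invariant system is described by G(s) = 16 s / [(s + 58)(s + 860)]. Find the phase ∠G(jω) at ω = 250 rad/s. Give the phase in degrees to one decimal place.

∠(j250) = 90.00°
∠(j250 + 58) = arctan(250/58) = 76.94°
∠(j250 + 860) = arctan(250/860) = 16.21°
∠G(j250) = 90.00° − (76.94° + 16.21°) = -3.15°

-3.1°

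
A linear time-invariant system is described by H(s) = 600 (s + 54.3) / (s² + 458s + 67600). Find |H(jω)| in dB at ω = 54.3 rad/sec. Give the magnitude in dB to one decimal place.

-3.5 dB

|j54.3 + 54.3| = √(54.3² + 54.3²) = 76.79
|(j54.3)² + 458(j54.3) + 67600| = |64652 + j24869| = 6.927e+04
|H(j54.3)| = 600 × 76.79 / 6.927e+04 = 0.66515
20 log₁₀(0.66515) = -3.54 dB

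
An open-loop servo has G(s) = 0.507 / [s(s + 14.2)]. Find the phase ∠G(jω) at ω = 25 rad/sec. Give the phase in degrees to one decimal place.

-150.4°

∠(j25 + 14.2) = arctan(25/14.2) = 60.40°
∠(j25) = 90.00°
∠G(j25) = − (60.40° + 90.00°) = -150.40°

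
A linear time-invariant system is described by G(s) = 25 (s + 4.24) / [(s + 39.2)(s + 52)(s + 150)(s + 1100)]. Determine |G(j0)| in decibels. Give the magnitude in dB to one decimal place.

G(0) = 25 × 4.24 / (39.2 × 52 × 150 × 1100) = 3.1516e-07
20 log₁₀(3.1516e-07) = -130.03 dB

-130.0 dB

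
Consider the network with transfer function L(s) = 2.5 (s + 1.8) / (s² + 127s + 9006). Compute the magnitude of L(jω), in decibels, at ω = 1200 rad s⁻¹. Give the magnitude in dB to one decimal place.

-53.6 dB

|j1200 + 1.8| = √(1200² + 1.8²) = 1200
|(j1200)² + 127(j1200) + 9006| = |-1.431e+06 + j1.524e+05| = 1.439e+06
|L(j1200)| = 2.5 × 1200 / 1.439e+06 = 0.0020847
20 log₁₀(0.0020847) = -53.62 dB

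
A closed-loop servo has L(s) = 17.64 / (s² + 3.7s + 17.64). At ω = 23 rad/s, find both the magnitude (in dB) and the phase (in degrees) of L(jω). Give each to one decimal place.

|(j23)² + 3.7(j23) + 17.64| = |-511.36 + j85.1| = 518.4
|L(j23)| = 17.64 / 518.4 = 0.034028
20 log₁₀(0.034028) = -29.36 dB
∠[(j23)² + 3.7(j23) + 17.64] = ∠[-511.36 + j85.1] = 170.55°
∠L(j23) = −170.55° = -170.55°

|L| = -29.4 dB, ∠L = -170.6°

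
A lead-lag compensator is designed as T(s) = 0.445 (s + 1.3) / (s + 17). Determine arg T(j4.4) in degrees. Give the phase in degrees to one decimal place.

59.0°

∠(j4.4 + 1.3) = arctan(4.4/1.3) = 73.54°
∠(j4.4 + 17) = arctan(4.4/17) = 14.51°
∠T(j4.4) = 73.54° − 14.51° = 59.03°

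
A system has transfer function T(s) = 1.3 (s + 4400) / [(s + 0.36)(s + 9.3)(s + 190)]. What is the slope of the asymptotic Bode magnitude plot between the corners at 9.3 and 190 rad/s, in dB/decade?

In this band the factors already past their corner are: pole at 0.36, pole at 9.3; net slope = -40 dB/decade.

-40 dB/decade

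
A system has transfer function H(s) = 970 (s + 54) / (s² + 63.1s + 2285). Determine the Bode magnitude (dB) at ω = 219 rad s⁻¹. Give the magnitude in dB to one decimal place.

|j219 + 54| = √(219² + 54²) = 225.6
|(j219)² + 63.1(j219) + 2285| = |-45676 + j13819| = 4.772e+04
|H(j219)| = 970 × 225.6 / 4.772e+04 = 4.5849
20 log₁₀(4.5849) = 13.23 dB

13.2 dB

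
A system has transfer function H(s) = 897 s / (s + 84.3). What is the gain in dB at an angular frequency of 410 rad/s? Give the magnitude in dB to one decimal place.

58.9 dB

|j410| = 410
|j410 + 84.3| = √(410² + 84.3²) = 418.6
|H(j410)| = 897 × 410 / 418.6 = 878.62
20 log₁₀(878.62) = 58.88 dB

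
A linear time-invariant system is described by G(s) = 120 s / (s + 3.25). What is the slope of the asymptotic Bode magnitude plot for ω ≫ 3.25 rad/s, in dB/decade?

0 dB/decade

With 1 zero and 1 pole, the high-frequency asymptotic slope is 20 × (1 − 1) = 0 dB/decade.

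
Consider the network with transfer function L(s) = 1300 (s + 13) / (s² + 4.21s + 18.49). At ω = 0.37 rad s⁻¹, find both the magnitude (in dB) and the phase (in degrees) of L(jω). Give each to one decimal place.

|j0.37 + 13| = √(0.37² + 13²) = 13.01
|(j0.37)² + 4.21(j0.37) + 18.49| = |18.353 + j1.5577| = 18.42
|L(j0.37)| = 1300 × 13.01 / 18.42 = 917.9
20 log₁₀(917.9) = 59.26 dB
∠(j0.37 + 13) = arctan(0.37/13) = 1.63°
∠[(j0.37)² + 4.21(j0.37) + 18.49] = ∠[18.353 + j1.5577] = 4.85°
∠L(j0.37) = 1.63° − 4.85° = -3.22°

|L| = 59.3 dB, ∠L = -3.2°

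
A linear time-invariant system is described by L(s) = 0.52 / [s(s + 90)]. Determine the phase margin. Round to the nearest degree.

90°

Gain crossover: |L(jω)| = 1 at ω ≈ 0.00578 rad/sec.
∠L(j0.00578) = −90° − arctan(0.00578/90) ≈ -90.00°
PM = 180° + (-90.00°) = 90.00°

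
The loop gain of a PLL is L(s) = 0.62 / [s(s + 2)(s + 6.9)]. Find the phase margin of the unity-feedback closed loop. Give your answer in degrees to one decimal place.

88.3°

Gain crossover: |L(jω)| = 1 at ω ≈ 0.0449 rad/sec.
∠L(j0.0449) = −90° − arctan(0.0449/2) − arctan(0.0449/6.9) ≈ -91.66°
PM = 180° + (-91.66°) = 88.34°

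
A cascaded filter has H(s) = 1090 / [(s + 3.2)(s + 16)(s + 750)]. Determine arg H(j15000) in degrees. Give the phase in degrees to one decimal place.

-267.1°

∠(j15000 + 3.2) = arctan(15000/3.2) = 89.99°
∠(j15000 + 16) = arctan(15000/16) = 89.94°
∠(j15000 + 750) = arctan(15000/750) = 87.14°
∠H(j15000) = − (89.99° + 89.94° + 87.14°) = -267.06°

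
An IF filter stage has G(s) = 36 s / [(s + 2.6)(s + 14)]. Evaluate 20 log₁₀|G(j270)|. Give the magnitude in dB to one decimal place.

-17.5 dB

|j270| = 270
|j270 + 2.6| = √(270² + 2.6²) = 270
|j270 + 14| = √(270² + 14²) = 270.4
|G(j270)| = 36 × 270 / (270 × 270.4) = 0.13315
20 log₁₀(0.13315) = -17.51 dB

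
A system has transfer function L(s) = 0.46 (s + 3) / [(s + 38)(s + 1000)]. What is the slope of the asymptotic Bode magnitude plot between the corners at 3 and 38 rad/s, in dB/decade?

20 dB/decade

In this band the factors already past their corner are: zero at 3; net slope = 20 dB/decade.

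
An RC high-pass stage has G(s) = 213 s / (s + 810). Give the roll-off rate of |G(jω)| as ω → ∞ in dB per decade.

With 1 zero and 1 pole, the high-frequency asymptotic slope is 20 × (1 − 1) = 0 dB/decade.

0 dB/decade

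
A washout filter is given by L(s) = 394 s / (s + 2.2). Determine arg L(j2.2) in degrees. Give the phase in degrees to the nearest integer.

45°

∠(j2.2) = 90.00°
∠(j2.2 + 2.2) = arctan(2.2/2.2) = 45.00°
∠L(j2.2) = 90.00° − 45.00° = 45.00°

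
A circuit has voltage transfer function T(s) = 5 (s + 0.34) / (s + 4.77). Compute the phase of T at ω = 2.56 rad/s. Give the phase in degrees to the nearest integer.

∠(j2.56 + 0.34) = arctan(2.56/0.34) = 82.43°
∠(j2.56 + 4.77) = arctan(2.56/4.77) = 28.22°
∠T(j2.56) = 82.43° − 28.22° = 54.21°

54°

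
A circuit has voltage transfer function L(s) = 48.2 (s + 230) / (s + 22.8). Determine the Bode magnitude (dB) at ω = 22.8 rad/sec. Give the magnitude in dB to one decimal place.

|j22.8 + 230| = √(22.8² + 230²) = 231.1
|j22.8 + 22.8| = √(22.8² + 22.8²) = 32.24
|L(j22.8)| = 48.2 × 231.1 / 32.24 = 345.5
20 log₁₀(345.5) = 50.77 dB

50.8 dB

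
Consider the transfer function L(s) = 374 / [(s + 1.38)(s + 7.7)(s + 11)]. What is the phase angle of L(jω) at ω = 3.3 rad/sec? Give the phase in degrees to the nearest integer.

∠(j3.3 + 1.38) = arctan(3.3/1.38) = 67.31°
∠(j3.3 + 7.7) = arctan(3.3/7.7) = 23.20°
∠(j3.3 + 11) = arctan(3.3/11) = 16.70°
∠L(j3.3) = − (67.31° + 23.20° + 16.70°) = -107.20°

-107°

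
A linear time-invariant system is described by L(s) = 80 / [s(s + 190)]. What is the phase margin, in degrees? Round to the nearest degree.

Gain crossover: |L(jω)| = 1 at ω ≈ 0.421 rad s⁻¹.
∠L(j0.421) = −90° − arctan(0.421/190) ≈ -90.13°
PM = 180° + (-90.13°) = 89.87°

90 deg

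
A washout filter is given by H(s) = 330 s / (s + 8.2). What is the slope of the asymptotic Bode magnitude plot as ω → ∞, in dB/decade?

With 1 zero and 1 pole, the high-frequency asymptotic slope is 20 × (1 − 1) = 0 dB/decade.

0 dB/decade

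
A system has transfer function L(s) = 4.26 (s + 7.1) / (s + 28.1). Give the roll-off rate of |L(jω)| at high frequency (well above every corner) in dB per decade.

With 1 zero and 1 pole, the high-frequency asymptotic slope is 20 × (1 − 1) = 0 dB/decade.

0 dB/decade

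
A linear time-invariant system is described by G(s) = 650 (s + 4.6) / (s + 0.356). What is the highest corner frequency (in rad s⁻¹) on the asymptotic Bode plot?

4.6 rad s⁻¹

Break frequencies occur at each pole and zero magnitude: 0.356 rad s⁻¹, 4.6 rad s⁻¹.
The highest is 4.6 rad s⁻¹.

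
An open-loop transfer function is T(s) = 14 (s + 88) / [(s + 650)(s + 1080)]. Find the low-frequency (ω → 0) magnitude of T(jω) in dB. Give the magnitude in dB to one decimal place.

T(0) = 14 × 88 / (650 × 1080) = 0.001755
20 log₁₀(0.001755) = -55.11 dB

-55.1 dB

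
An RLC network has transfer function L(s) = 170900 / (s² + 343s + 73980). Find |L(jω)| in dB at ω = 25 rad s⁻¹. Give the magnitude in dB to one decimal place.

7.3 dB

|(j25)² + 343(j25) + 73980| = |73355 + j8575| = 7.385e+04
|L(j25)| = 170900 / 7.385e+04 = 2.314
20 log₁₀(2.314) = 7.29 dB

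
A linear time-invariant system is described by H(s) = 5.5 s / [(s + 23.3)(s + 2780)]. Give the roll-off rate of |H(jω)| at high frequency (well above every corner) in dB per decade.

-20 dB/decade

With 1 zero and 2 poles, the high-frequency asymptotic slope is 20 × (1 − 2) = -20 dB/decade.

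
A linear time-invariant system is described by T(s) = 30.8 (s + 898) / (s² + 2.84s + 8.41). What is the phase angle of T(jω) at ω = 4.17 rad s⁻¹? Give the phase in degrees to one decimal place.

-126.9°

∠(j4.17 + 898) = arctan(4.17/898) = 0.27°
∠[(j4.17)² + 2.84(j4.17) + 8.41] = ∠[-8.9789 + j11.843] = 127.17°
∠T(j4.17) = 0.27° − 127.17° = -126.90°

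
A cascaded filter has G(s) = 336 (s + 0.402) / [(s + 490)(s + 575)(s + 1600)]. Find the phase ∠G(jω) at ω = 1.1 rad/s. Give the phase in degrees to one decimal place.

∠(j1.1 + 0.402) = arctan(1.1/0.402) = 69.92°
∠(j1.1 + 490) = arctan(1.1/490) = 0.13°
∠(j1.1 + 575) = arctan(1.1/575) = 0.11°
∠(j1.1 + 1600) = arctan(1.1/1600) = 0.04°
∠G(j1.1) = 69.92° − (0.13° + 0.11° + 0.04°) = 69.65°

69.6°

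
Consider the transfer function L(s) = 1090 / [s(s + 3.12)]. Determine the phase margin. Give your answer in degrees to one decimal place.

5.4°

Gain crossover: |L(jω)| = 1 at ω ≈ 32.9 rad/sec.
∠L(j32.9) = −90° − arctan(32.9/3.12) ≈ -174.59°
PM = 180° + (-174.59°) = 5.41°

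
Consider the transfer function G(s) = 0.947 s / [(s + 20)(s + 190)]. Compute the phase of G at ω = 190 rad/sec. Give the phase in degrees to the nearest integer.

∠(j190) = 90.00°
∠(j190 + 20) = arctan(190/20) = 83.99°
∠(j190 + 190) = arctan(190/190) = 45.00°
∠G(j190) = 90.00° − (83.99° + 45.00°) = -38.99°

-39 deg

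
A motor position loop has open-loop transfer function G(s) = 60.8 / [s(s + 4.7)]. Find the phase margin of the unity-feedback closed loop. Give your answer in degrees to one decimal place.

Gain crossover: |G(jω)| = 1 at ω ≈ 7.12 rad s⁻¹.
∠G(j7.12) = −90° − arctan(7.12/4.7) ≈ -146.59°
PM = 180° + (-146.59°) = 33.41°

33.4°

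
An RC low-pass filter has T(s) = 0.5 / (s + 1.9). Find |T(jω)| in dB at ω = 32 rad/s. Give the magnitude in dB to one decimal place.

|j32 + 1.9| = √(32² + 1.9²) = 32.06
|T(j32)| = 0.5 / 32.06 = 0.015598
20 log₁₀(0.015598) = -36.14 dB

-36.1 dB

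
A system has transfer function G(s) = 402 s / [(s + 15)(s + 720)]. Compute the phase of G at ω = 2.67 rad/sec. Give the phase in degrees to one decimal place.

∠(j2.67) = 90.00°
∠(j2.67 + 15) = arctan(2.67/15) = 10.09°
∠(j2.67 + 720) = arctan(2.67/720) = 0.21°
∠G(j2.67) = 90.00° − (10.09° + 0.21°) = 79.69°

79.7°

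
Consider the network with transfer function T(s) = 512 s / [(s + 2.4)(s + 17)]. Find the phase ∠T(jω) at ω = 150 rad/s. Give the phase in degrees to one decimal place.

∠(j150) = 90.00°
∠(j150 + 2.4) = arctan(150/2.4) = 89.08°
∠(j150 + 17) = arctan(150/17) = 83.53°
∠T(j150) = 90.00° − (89.08° + 83.53°) = -82.62°

-82.6°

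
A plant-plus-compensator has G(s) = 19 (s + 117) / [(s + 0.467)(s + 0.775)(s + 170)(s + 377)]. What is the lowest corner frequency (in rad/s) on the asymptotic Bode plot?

0.467 rad/s

Break frequencies occur at each pole and zero magnitude: 0.467 rad/s, 0.775 rad/s, 117 rad/s, 170 rad/s, 377 rad/s.
The lowest is 0.467 rad/s.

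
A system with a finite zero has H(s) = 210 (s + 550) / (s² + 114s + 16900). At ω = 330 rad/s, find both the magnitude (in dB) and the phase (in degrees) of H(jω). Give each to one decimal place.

|j330 + 550| = √(330² + 550²) = 641.4
|(j330)² + 114(j330) + 16900| = |-92000 + j37620| = 9.939e+04
|H(j330)| = 210 × 641.4 / 9.939e+04 = 1.3552
20 log₁₀(1.3552) = 2.64 dB
∠(j330 + 550) = arctan(330/550) = 30.96°
∠[(j330)² + 114(j330) + 16900] = ∠[-92000 + j37620] = 157.76°
∠H(j330) = 30.96° − 157.76° = -126.80°

|H| = 2.6 dB, ∠H = -126.8 deg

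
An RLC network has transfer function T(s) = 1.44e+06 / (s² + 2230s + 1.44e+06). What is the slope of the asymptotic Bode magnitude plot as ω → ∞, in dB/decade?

With 0 zeros and 2 poles, the high-frequency asymptotic slope is 20 × (0 − 2) = -40 dB/decade.

-40 dB/decade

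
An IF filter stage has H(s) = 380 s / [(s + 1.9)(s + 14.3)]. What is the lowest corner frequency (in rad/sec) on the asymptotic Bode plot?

1.9 rad/sec

Break frequencies occur at each pole and zero magnitude: 1.9 rad/sec, 14.3 rad/sec.
The lowest is 1.9 rad/sec.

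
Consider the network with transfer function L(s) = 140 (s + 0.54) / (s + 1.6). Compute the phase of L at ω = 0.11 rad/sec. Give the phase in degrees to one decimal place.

7.6°

∠(j0.11 + 0.54) = arctan(0.11/0.54) = 11.51°
∠(j0.11 + 1.6) = arctan(0.11/1.6) = 3.93°
∠L(j0.11) = 11.51° − 3.93° = 7.58°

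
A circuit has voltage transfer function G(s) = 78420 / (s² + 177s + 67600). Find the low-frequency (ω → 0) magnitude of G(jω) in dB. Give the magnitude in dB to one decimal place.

G(0) = 78420 / 67600 = 1.1601
20 log₁₀(1.1601) = 1.29 dB

1.3 dB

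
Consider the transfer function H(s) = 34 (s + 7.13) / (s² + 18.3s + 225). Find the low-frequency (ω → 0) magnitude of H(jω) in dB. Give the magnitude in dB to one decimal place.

0.6 dB

H(0) = 34 × 7.13 / 225 = 1.0774
20 log₁₀(1.0774) = 0.65 dB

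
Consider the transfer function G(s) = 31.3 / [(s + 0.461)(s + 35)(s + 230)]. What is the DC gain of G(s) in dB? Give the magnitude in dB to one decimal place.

-41.5 dB

G(0) = 31.3 / (0.461 × 35 × 230) = 0.0084343
20 log₁₀(0.0084343) = -41.48 dB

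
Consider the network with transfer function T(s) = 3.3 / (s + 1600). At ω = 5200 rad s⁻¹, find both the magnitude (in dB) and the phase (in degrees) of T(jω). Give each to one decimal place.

|j5200 + 1600| = √(5200² + 1600²) = 5441
|T(j5200)| = 3.3 / 5441 = 0.00060655
20 log₁₀(0.00060655) = -64.34 dB
∠(j5200 + 1600) = arctan(5200/1600) = 72.90°
∠T(j5200) = −72.90° = -72.90°

|T| = -64.3 dB, ∠T = -72.9°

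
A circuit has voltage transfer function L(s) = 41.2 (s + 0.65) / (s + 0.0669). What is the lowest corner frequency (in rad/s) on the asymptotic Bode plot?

0.0669 rad/s

Break frequencies occur at each pole and zero magnitude: 0.0669 rad/s, 0.65 rad/s.
The lowest is 0.0669 rad/s.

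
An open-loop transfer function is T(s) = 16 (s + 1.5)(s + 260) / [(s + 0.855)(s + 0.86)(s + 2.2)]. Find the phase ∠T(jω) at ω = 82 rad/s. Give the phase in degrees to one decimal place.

-160.8°

∠(j82 + 1.5) = arctan(82/1.5) = 88.95°
∠(j82 + 260) = arctan(82/260) = 17.50°
∠(j82 + 0.855) = arctan(82/0.855) = 89.40°
∠(j82 + 0.86) = arctan(82/0.86) = 89.40°
∠(j82 + 2.2) = arctan(82/2.2) = 88.46°
∠T(j82) = 88.95° + 17.50° − (89.40° + 89.40° + 88.46°) = -160.81°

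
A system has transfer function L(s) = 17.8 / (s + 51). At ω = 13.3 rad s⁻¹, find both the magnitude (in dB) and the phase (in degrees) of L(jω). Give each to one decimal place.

|L| = -9.4 dB, ∠L = -14.6°

|j13.3 + 51| = √(13.3² + 51²) = 52.71
|L(j13.3)| = 17.8 / 52.71 = 0.33772
20 log₁₀(0.33772) = -9.43 dB
∠(j13.3 + 51) = arctan(13.3/51) = 14.62°
∠L(j13.3) = −14.62° = -14.62°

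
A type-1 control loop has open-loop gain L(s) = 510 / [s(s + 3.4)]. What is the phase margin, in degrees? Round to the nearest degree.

9 deg

Gain crossover: |L(jω)| = 1 at ω ≈ 22.5 rad/sec.
∠L(j22.5) = −90° − arctan(22.5/3.4) ≈ -171.39°
PM = 180° + (-171.39°) = 8.61°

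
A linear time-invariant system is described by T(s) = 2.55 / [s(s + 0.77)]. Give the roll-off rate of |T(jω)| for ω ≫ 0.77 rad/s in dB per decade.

With 0 zeros and 2 poles, the high-frequency asymptotic slope is 20 × (0 − 2) = -40 dB/decade.

-40 dB/decade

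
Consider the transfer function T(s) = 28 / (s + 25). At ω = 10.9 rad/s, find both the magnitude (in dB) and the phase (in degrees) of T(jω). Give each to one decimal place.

|T| = 0.2 dB, ∠T = -23.6°

|j10.9 + 25| = √(10.9² + 25²) = 27.27
|T(j10.9)| = 28 / 27.27 = 1.0267
20 log₁₀(1.0267) = 0.23 dB
∠(j10.9 + 25) = arctan(10.9/25) = 23.56°
∠T(j10.9) = −23.56° = -23.56°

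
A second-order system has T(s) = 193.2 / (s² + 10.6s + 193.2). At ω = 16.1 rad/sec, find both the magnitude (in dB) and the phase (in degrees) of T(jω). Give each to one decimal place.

|T| = 0.5 dB, ∠T = -111.1°

|(j16.1)² + 10.6(j16.1) + 193.2| = |-66.01 + j170.66| = 183
|T(j16.1)| = 193.2 / 183 = 1.0558
20 log₁₀(1.0558) = 0.47 dB
∠[(j16.1)² + 10.6(j16.1) + 193.2] = ∠[-66.01 + j170.66] = 111.15°
∠T(j16.1) = −111.15° = -111.15°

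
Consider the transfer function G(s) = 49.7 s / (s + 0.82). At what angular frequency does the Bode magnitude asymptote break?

The single real pole at s = −0.82 gives a corner at ω = 0.82 rad/sec.

0.82 rad/sec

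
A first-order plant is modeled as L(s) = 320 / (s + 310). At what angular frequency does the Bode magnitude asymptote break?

The single real pole at s = −310 gives a corner at ω = 310 rad/s.

310 rad/s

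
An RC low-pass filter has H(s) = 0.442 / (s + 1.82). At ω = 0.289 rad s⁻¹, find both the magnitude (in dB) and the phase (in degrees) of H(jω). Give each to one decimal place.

|H| = -12.4 dB, ∠H = -9.0 deg

|j0.289 + 1.82| = √(0.289² + 1.82²) = 1.843
|H(j0.289)| = 0.442 / 1.843 = 0.23985
20 log₁₀(0.23985) = -12.40 dB
∠(j0.289 + 1.82) = arctan(0.289/1.82) = 9.02°
∠H(j0.289) = −9.02° = -9.02°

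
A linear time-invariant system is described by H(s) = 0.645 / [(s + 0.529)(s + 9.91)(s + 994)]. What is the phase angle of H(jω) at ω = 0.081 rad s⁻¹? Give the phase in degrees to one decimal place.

∠(j0.081 + 0.529) = arctan(0.081/0.529) = 8.71°
∠(j0.081 + 9.91) = arctan(0.081/9.91) = 0.47°
∠(j0.081 + 994) = arctan(0.081/994) = 0.00°
∠H(j0.081) = − (8.71° + 0.47° + 0.00°) = -9.18°

-9.2°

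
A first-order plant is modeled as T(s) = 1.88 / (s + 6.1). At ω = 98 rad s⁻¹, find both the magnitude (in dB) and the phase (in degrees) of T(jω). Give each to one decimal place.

|T| = -34.4 dB, ∠T = -86.4°

|j98 + 6.1| = √(98² + 6.1²) = 98.19
|T(j98)| = 1.88 / 98.19 = 0.019147
20 log₁₀(0.019147) = -34.36 dB
∠(j98 + 6.1) = arctan(98/6.1) = 86.44°
∠T(j98) = −86.44° = -86.44°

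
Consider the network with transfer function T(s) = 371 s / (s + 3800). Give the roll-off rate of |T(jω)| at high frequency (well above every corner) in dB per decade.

With 1 zero and 1 pole, the high-frequency asymptotic slope is 20 × (1 − 1) = 0 dB/decade.

0 dB/decade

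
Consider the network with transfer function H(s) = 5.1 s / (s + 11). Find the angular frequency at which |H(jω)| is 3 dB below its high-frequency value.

11 rad s⁻¹

For a single-pole high-pass, the −3 dB point is at the pole: ω = 11 rad s⁻¹.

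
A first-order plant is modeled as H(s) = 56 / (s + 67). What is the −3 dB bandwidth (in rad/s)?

67 rad/s

For a single-pole low-pass, the −3 dB point is at the pole: ω = 67 rad/s.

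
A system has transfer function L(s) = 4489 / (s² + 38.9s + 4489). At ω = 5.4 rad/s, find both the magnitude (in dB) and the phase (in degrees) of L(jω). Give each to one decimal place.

|(j5.4)² + 38.9(j5.4) + 4489| = |4459.8 + j210.06| = 4465
|L(j5.4)| = 4489 / 4465 = 1.0054
20 log₁₀(1.0054) = 0.05 dB
∠[(j5.4)² + 38.9(j5.4) + 4489] = ∠[4459.8 + j210.06] = 2.70°
∠L(j5.4) = −2.70° = -2.70°

|L| = 0.0 dB, ∠L = -2.7 deg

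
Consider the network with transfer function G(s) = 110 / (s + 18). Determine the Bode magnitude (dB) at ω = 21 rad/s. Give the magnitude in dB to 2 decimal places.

11.99 dB

|j21 + 18| = √(21² + 18²) = 27.66
|G(j21)| = 110 / 27.66 = 3.9771
20 log₁₀(3.9771) = 11.991 dB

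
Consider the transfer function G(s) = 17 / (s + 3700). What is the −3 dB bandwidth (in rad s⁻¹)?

3700 rad s⁻¹

For a single-pole low-pass, the −3 dB point is at the pole: ω = 3700 rad s⁻¹.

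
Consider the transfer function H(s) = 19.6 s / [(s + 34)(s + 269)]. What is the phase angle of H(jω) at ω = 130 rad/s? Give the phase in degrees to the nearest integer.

∠(j130) = 90.00°
∠(j130 + 34) = arctan(130/34) = 75.34°
∠(j130 + 269) = arctan(130/269) = 25.79°
∠H(j130) = 90.00° − (75.34° + 25.79°) = -11.14°

-11 deg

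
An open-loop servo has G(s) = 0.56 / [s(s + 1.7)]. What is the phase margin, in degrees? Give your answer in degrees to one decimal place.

Gain crossover: |G(jω)| = 1 at ω ≈ 0.324 rad/s.
∠G(j0.324) = −90° − arctan(0.324/1.7) ≈ -100.78°
PM = 180° + (-100.78°) = 79.22°

79.2°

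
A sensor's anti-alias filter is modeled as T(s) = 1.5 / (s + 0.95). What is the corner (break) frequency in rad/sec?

0.95 rad/sec

The single real pole at s = −0.95 gives a corner at ω = 0.95 rad/sec.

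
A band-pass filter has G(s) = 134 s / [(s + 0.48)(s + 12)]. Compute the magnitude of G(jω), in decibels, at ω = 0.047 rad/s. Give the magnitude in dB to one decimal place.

|j0.047| = 0.047
|j0.047 + 0.48| = √(0.047² + 0.48²) = 0.4823
|j0.047 + 12| = √(0.047² + 12²) = 12
|G(j0.047)| = 134 × 0.047 / (0.4823 × 12) = 1.0882
20 log₁₀(1.0882) = 0.73 dB

0.7 dB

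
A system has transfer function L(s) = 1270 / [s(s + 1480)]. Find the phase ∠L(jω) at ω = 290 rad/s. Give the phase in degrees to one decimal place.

-101.1°

∠(j290 + 1480) = arctan(290/1480) = 11.09°
∠(j290) = 90.00°
∠L(j290) = − (11.09° + 90.00°) = -101.09°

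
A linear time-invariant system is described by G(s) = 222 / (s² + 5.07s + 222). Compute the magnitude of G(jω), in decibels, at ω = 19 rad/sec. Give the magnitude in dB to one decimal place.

2.4 dB

|(j19)² + 5.07(j19) + 222| = |-139 + j96.33| = 169.1
|G(j19)| = 222 / 169.1 = 1.3127
20 log₁₀(1.3127) = 2.36 dB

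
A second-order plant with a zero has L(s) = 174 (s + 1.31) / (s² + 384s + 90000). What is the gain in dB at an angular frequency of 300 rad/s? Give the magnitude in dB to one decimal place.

-6.9 dB

|j300 + 1.31| = √(300² + 1.31²) = 300
|(j300)² + 384(j300) + 90000| = |0 + j1.152e+05| = 1.152e+05
|L(j300)| = 174 × 300 / 1.152e+05 = 0.45313
20 log₁₀(0.45313) = -6.88 dB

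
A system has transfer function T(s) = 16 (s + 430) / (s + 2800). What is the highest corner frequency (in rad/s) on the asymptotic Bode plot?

2800 rad/s

Break frequencies occur at each pole and zero magnitude: 430 rad/s, 2800 rad/s.
The highest is 2800 rad/s.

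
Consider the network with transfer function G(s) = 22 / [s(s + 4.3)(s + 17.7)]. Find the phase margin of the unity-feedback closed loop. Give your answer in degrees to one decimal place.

Gain crossover: |G(jω)| = 1 at ω ≈ 0.288 rad/sec.
∠G(j0.288) = −90° − arctan(0.288/4.3) − arctan(0.288/17.7) ≈ -94.77°
PM = 180° + (-94.77°) = 85.23°

85.2°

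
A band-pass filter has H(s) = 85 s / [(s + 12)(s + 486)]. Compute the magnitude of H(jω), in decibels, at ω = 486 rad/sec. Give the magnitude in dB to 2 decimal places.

|j486| = 486
|j486 + 12| = √(486² + 12²) = 486.1
|j486 + 486| = √(486² + 486²) = 687.3
|H(j486)| = 85 × 486 / (486.1 × 687.3) = 0.12363
20 log₁₀(0.12363) = -18.157 dB

-18.16 dB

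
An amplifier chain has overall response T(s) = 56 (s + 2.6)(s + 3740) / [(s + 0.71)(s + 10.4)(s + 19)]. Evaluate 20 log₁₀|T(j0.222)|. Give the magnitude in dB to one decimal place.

|j0.222 + 2.6| = √(0.222² + 2.6²) = 2.609
|j0.222 + 3740| = √(0.222² + 3740²) = 3740
|j0.222 + 0.71| = √(0.222² + 0.71²) = 0.7439
|j0.222 + 10.4| = √(0.222² + 10.4²) = 10.4
|j0.222 + 19| = √(0.222² + 19²) = 19
|T(j0.222)| = 56 × 2.609 × 3740 / (0.7439 × 10.4 × 19) = 3716.9
20 log₁₀(3716.9) = 71.40 dB

71.4 dB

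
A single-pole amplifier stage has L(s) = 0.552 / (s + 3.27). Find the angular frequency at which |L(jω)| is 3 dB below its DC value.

For a single-pole low-pass, the −3 dB point is at the pole: ω = 3.27 rad/s.

3.27 rad/s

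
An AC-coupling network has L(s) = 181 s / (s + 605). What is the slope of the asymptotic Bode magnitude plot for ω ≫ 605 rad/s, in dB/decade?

With 1 zero and 1 pole, the high-frequency asymptotic slope is 20 × (1 − 1) = 0 dB/decade.

0 dB/decade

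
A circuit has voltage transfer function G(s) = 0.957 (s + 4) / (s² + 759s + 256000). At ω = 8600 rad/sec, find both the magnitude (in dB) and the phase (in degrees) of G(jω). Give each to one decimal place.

|j8600 + 4| = √(8600² + 4²) = 8600
|(j8600)² + 759(j8600) + 256000| = |-7.3704e+07 + j6.5274e+06| = 7.399e+07
|G(j8600)| = 0.957 × 8600 / 7.399e+07 = 0.00011123
20 log₁₀(0.00011123) = -79.08 dB
∠(j8600 + 4) = arctan(8600/4) = 89.97°
∠[(j8600)² + 759(j8600) + 256000] = ∠[-7.3704e+07 + j6.5274e+06] = 174.94°
∠G(j8600) = 89.97° − 174.94° = -84.97°

|G| = -79.1 dB, ∠G = -85.0 deg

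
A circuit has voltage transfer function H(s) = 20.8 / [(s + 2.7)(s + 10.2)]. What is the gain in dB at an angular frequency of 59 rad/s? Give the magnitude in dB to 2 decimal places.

-44.61 dB

|j59 + 2.7| = √(59² + 2.7²) = 59.06
|j59 + 10.2| = √(59² + 10.2²) = 59.88
|H(j59)| = 20.8 / (59.06 × 59.88) = 0.0058818
20 log₁₀(0.0058818) = -44.610 dB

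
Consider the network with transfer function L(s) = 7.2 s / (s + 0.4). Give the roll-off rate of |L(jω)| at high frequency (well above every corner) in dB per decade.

With 1 zero and 1 pole, the high-frequency asymptotic slope is 20 × (1 − 1) = 0 dB/decade.

0 dB/decade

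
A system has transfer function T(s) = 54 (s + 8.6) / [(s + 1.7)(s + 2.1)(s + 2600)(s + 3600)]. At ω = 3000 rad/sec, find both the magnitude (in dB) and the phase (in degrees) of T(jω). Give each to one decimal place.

|j3000 + 8.6| = √(3000² + 8.6²) = 3000
|j3000 + 1.7| = √(3000² + 1.7²) = 3000
|j3000 + 2.1| = √(3000² + 2.1²) = 3000
|j3000 + 2600| = √(3000² + 2600²) = 3970
|j3000 + 3600| = √(3000² + 3600²) = 4686
|T(j3000)| = 54 × 3000 / (3000 × 3000 × 3970 × 4686) = 9.6756e-10
20 log₁₀(9.6756e-10) = -180.29 dB
∠(j3000 + 8.6) = arctan(3000/8.6) = 89.84°
∠(j3000 + 1.7) = arctan(3000/1.7) = 89.97°
∠(j3000 + 2.1) = arctan(3000/2.1) = 89.96°
∠(j3000 + 2600) = arctan(3000/2600) = 49.09°
∠(j3000 + 3600) = arctan(3000/3600) = 39.81°
∠T(j3000) = 89.84° − (89.97° + 89.96° + 49.09° + 39.81°) = -178.98°

|T| = -180.3 dB, ∠T = -179.0°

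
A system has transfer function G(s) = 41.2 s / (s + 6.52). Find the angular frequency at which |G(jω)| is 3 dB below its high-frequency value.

For a single-pole high-pass, the −3 dB point is at the pole: ω = 6.52 rad/s.

6.52 rad/s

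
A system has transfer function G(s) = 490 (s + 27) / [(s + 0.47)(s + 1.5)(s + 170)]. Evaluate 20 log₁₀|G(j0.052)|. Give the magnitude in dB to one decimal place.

40.8 dB

|j0.052 + 27| = √(0.052² + 27²) = 27
|j0.052 + 0.47| = √(0.052² + 0.47²) = 0.4729
|j0.052 + 1.5| = √(0.052² + 1.5²) = 1.501
|j0.052 + 170| = √(0.052² + 170²) = 170
|G(j0.052)| = 490 × 27 / (0.4729 × 1.501 × 170) = 109.65
20 log₁₀(109.65) = 40.80 dB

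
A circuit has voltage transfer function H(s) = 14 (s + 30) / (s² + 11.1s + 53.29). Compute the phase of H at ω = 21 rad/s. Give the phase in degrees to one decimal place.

-114.0 deg

∠(j21 + 30) = arctan(21/30) = 34.99°
∠[(j21)² + 11.1(j21) + 53.29] = ∠[-387.71 + j233.1] = 148.98°
∠H(j21) = 34.99° − 148.98° = -113.99°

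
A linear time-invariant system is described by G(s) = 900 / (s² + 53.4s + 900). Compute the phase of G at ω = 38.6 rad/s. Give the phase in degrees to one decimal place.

-106.0°

∠[(j38.6)² + 53.4(j38.6) + 900] = ∠[-589.96 + j2061.2] = 105.97°
∠G(j38.6) = −105.97° = -105.97°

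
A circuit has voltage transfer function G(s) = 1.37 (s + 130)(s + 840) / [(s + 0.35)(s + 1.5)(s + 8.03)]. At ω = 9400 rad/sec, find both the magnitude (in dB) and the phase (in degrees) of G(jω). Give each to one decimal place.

|j9400 + 130| = √(9400² + 130²) = 9401
|j9400 + 840| = √(9400² + 840²) = 9437
|j9400 + 0.35| = √(9400² + 0.35²) = 9400
|j9400 + 1.5| = √(9400² + 1.5²) = 9400
|j9400 + 8.03| = √(9400² + 8.03²) = 9400
|G(j9400)| = 1.37 × 9401 × 9437 / (9400 × 9400 × 9400) = 0.00014634
20 log₁₀(0.00014634) = -76.69 dB
∠(j9400 + 130) = arctan(9400/130) = 89.21°
∠(j9400 + 840) = arctan(9400/840) = 84.89°
∠(j9400 + 0.35) = arctan(9400/0.35) = 90.00°
∠(j9400 + 1.5) = arctan(9400/1.5) = 89.99°
∠(j9400 + 8.03) = arctan(9400/8.03) = 89.95°
∠G(j9400) = 89.21° + 84.89° − (90.00° + 89.99° + 89.95°) = -95.84°

|G| = -76.7 dB, ∠G = -95.8°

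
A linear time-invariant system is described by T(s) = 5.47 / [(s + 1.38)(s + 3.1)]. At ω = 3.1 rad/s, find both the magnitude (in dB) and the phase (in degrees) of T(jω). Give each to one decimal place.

|j3.1 + 1.38| = √(3.1² + 1.38²) = 3.393
|j3.1 + 3.1| = √(3.1² + 3.1²) = 4.384
|T(j3.1)| = 5.47 / (3.393 × 4.384) = 0.3677
20 log₁₀(0.3677) = -8.69 dB
∠(j3.1 + 1.38) = arctan(3.1/1.38) = 66.00°
∠(j3.1 + 3.1) = arctan(3.1/3.1) = 45.00°
∠T(j3.1) = − (66.00° + 45.00°) = -111.00°

|T| = -8.7 dB, ∠T = -111.0°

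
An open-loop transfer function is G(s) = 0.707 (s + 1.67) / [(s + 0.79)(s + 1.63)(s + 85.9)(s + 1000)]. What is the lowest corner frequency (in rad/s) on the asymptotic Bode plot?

Break frequencies occur at each pole and zero magnitude: 0.79 rad/s, 1.63 rad/s, 1.67 rad/s, 85.9 rad/s, 1000 rad/s.
The lowest is 0.79 rad/s.

0.79 rad/s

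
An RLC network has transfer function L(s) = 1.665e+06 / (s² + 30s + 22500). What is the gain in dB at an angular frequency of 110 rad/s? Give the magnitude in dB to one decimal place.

43.7 dB

|(j110)² + 30(j110) + 22500| = |10400 + j3300| = 1.091e+04
|L(j110)| = 1.665e+06 / 1.091e+04 = 152.6
20 log₁₀(152.6) = 43.67 dB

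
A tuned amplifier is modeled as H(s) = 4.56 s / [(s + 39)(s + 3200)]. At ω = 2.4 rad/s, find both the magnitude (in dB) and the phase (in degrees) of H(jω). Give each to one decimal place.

|H| = -81.2 dB, ∠H = 86.4°

|j2.4| = 2.4
|j2.4 + 39| = √(2.4² + 39²) = 39.07
|j2.4 + 3200| = √(2.4² + 3200²) = 3200
|H(j2.4)| = 4.56 × 2.4 / (39.07 × 3200) = 8.7527e-05
20 log₁₀(8.7527e-05) = -81.16 dB
∠(j2.4) = 90.00°
∠(j2.4 + 39) = arctan(2.4/39) = 3.52°
∠(j2.4 + 3200) = arctan(2.4/3200) = 0.04°
∠H(j2.4) = 90.00° − (3.52° + 0.04°) = 86.44°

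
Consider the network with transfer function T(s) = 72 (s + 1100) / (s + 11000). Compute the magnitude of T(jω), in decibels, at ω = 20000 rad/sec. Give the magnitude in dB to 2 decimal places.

|j20000 + 1100| = √(20000² + 1100²) = 2.003e+04
|j20000 + 11000| = √(20000² + 11000²) = 2.283e+04
|T(j20000)| = 72 × 2.003e+04 / 2.283e+04 = 63.183
20 log₁₀(63.183) = 36.012 dB

36.01 dB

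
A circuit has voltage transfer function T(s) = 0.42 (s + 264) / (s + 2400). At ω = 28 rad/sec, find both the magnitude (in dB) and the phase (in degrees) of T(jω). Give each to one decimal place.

|T| = -26.7 dB, ∠T = 5.4 deg

|j28 + 264| = √(28² + 264²) = 265.5
|j28 + 2400| = √(28² + 2400²) = 2400
|T(j28)| = 0.42 × 265.5 / 2400 = 0.046456
20 log₁₀(0.046456) = -26.66 dB
∠(j28 + 264) = arctan(28/264) = 6.05°
∠(j28 + 2400) = arctan(28/2400) = 0.67°
∠T(j28) = 6.05° − 0.67° = 5.39°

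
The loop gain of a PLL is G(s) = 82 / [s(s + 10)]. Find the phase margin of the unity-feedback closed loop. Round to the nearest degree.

Gain crossover: |G(jω)| = 1 at ω ≈ 6.79 rad/s.
∠G(j6.79) = −90° − arctan(6.79/10) ≈ -124.16°
PM = 180° + (-124.16°) = 55.84°

56 deg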